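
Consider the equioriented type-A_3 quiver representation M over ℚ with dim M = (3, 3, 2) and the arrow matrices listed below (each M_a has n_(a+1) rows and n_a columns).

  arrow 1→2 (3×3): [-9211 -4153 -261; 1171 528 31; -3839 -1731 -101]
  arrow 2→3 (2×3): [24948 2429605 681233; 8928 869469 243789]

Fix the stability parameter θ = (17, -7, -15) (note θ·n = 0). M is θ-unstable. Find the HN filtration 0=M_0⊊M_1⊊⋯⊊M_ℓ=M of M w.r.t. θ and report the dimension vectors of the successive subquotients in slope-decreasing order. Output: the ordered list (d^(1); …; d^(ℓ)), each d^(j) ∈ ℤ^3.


Via rank(M_{q-1}∘⋯∘M_p): M ≅ I[1,1], I[1,2], I[1,3], I[2,3].
μ_θ-semistable layers: μ^(1)=17; μ^(2)=5; μ^(3)=-5/3; μ^(4)=-11

((1, 0, 0); (1, 1, 0); (1, 1, 1); (0, 1, 1))


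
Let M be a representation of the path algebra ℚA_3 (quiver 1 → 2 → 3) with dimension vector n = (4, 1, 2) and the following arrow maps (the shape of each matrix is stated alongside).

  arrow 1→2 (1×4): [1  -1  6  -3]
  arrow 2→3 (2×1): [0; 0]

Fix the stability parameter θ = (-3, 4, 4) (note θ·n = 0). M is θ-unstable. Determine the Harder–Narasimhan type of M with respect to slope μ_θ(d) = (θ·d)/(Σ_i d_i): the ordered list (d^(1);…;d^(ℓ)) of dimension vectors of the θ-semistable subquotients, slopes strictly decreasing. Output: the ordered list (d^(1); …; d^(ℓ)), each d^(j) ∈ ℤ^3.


Via rank(M_{q-1}∘⋯∘M_p): M ≅ I[1,1]^3, I[1,2], I[3,3]^2.
μ_θ-semistable layers: μ^(1)=4; μ^(2)=-3

((0, 1, 2); (4, 0, 0))


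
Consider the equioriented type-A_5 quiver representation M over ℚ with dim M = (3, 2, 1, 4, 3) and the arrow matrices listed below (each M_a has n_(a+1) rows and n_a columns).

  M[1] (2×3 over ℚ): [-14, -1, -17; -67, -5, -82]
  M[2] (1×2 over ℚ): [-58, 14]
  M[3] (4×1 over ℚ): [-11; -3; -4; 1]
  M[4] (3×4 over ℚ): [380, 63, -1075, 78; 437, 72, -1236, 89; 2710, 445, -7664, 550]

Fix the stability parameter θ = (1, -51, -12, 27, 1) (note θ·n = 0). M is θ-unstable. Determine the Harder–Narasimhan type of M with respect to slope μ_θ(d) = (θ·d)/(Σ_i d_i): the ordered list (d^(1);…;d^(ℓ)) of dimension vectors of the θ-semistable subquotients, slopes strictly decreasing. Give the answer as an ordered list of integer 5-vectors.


Interval decomposition of M: I[1,1], I[1,2], I[1,5], I[4,4], I[4,5]^2.
HN type (ℓ=5): μ^(1)=27; μ^(2)=14; μ^(3)=1; μ^(4)=-12; μ^(5)=-25

((0, 0, 0, 1, 0); (0, 0, 0, 3, 3); (1, 0, 0, 0, 0); (0, 0, 1, 0, 0); (2, 2, 0, 0, 0))


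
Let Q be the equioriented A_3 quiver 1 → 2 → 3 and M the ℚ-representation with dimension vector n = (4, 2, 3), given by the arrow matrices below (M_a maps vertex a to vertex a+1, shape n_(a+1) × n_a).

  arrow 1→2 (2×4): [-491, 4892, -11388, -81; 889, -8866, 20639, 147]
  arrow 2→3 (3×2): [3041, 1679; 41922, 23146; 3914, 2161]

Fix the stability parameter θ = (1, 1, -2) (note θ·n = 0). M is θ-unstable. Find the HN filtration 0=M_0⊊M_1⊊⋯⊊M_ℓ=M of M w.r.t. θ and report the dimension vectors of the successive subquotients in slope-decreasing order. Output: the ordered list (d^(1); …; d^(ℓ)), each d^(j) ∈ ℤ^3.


Interval decomposition of M: I[1,1]^2, I[1,3]^2, I[3,3].
HN type (ℓ=3): μ^(1)=1; μ^(2)=0; μ^(3)=-2

((2, 0, 0); (2, 2, 2); (0, 0, 1))


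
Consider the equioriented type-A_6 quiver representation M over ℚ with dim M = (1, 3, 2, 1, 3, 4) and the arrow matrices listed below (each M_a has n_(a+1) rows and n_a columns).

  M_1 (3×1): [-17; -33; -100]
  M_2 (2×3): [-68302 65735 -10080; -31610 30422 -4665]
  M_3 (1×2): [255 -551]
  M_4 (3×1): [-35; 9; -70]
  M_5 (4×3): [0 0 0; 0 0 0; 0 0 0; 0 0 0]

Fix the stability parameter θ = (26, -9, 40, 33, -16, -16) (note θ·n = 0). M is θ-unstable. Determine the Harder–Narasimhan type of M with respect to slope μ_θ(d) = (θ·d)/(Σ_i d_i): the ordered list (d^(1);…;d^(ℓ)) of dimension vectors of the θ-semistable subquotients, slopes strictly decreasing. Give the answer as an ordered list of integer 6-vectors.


Interval decomposition of M: I[1,5], I[2,2], I[2,3], I[5,5]^2, I[6,6]^4.
HN type (ℓ=5): μ^(1)=40; μ^(2)=19; μ^(3)=17/2; μ^(4)=-9; μ^(5)=-16

((0, 0, 1, 0, 0, 0); (0, 0, 1, 1, 1, 0); (1, 1, 0, 0, 0, 0); (0, 2, 0, 0, 0, 0); (0, 0, 0, 0, 2, 4))


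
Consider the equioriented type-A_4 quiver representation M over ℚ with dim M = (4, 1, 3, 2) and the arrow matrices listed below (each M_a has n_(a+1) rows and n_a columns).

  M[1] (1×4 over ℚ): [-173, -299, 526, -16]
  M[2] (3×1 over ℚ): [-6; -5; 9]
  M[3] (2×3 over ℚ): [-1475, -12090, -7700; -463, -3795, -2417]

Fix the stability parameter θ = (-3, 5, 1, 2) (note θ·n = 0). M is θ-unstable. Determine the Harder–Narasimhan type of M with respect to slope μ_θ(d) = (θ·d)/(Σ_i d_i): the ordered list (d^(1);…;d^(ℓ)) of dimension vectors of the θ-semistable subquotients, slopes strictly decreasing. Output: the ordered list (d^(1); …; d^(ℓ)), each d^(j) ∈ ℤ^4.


Barcode: M ≅ I[1,1]^3, I[1,3], I[3,4]^2. HN layers by μ_θ (4 steps, strictly decreasing):
  μ^(1)=3; μ^(2)=2; μ^(3)=1; μ^(4)=-3

((0, 1, 1, 0); (0, 0, 0, 2); (0, 0, 2, 0); (4, 0, 0, 0))


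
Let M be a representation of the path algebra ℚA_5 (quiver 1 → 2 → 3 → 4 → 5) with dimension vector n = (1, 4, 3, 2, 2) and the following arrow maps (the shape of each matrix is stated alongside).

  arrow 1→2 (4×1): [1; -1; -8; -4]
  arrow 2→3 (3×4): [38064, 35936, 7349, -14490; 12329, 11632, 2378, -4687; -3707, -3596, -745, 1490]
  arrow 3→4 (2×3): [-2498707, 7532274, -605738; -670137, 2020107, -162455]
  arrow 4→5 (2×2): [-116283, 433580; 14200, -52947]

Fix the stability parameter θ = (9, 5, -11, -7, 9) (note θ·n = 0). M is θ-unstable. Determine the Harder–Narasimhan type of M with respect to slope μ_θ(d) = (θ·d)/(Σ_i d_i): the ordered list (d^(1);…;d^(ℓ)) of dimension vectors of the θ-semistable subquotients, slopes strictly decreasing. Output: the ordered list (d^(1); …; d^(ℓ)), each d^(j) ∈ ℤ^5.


Barcode: M ≅ I[1,3], I[2,2], I[2,5]^2. HN layers by μ_θ (4 steps, strictly decreasing):
  μ^(1)=9; μ^(2)=5; μ^(3)=1; μ^(4)=-13/3

((0, 0, 0, 0, 2); (0, 1, 0, 0, 0); (1, 1, 1, 0, 0); (0, 2, 2, 2, 0))


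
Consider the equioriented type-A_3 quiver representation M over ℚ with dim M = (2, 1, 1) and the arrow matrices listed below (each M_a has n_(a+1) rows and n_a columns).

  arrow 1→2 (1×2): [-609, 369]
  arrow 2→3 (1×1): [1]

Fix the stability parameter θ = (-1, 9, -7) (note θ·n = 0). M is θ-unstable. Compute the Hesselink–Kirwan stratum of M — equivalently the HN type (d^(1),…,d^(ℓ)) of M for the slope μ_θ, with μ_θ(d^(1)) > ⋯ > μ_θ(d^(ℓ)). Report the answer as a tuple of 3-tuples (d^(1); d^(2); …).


Interval decomposition of M: I[1,1], I[1,3].
HN type (ℓ=2): μ^(1)=1; μ^(2)=-1

((0, 1, 1); (2, 0, 0))


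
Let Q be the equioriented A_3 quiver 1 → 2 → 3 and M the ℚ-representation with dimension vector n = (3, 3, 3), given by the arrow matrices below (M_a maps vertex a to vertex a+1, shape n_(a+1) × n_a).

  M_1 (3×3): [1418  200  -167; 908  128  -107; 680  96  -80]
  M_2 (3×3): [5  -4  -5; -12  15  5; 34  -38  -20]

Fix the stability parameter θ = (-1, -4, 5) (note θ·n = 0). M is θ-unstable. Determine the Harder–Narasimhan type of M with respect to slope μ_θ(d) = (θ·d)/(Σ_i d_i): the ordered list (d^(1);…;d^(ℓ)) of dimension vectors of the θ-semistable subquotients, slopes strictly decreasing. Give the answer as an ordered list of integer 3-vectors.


Interval decomposition of M: I[1,1], I[1,3]^2, I[2,2], I[3,3].
HN type (ℓ=4): μ^(1)=5; μ^(2)=-1; μ^(3)=-5/2; μ^(4)=-4

((0, 0, 3); (1, 0, 0); (2, 2, 0); (0, 1, 0))


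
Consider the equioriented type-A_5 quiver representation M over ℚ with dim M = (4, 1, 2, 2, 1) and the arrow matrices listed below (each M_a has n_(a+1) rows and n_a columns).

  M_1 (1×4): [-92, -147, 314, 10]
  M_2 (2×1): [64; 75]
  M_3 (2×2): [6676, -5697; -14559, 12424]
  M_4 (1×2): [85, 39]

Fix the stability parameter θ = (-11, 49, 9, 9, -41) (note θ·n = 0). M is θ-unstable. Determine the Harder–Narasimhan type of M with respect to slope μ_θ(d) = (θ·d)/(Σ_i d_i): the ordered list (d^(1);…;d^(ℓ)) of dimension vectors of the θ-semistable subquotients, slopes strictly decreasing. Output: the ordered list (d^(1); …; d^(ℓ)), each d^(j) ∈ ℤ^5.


Via rank(M_{q-1}∘⋯∘M_p): M ≅ I[1,1]^3, I[1,5], I[3,4].
μ_θ-semistable layers: μ^(1)=9; μ^(2)=13/2; μ^(3)=-11

((0, 0, 1, 1, 0); (0, 1, 1, 1, 1); (4, 0, 0, 0, 0))


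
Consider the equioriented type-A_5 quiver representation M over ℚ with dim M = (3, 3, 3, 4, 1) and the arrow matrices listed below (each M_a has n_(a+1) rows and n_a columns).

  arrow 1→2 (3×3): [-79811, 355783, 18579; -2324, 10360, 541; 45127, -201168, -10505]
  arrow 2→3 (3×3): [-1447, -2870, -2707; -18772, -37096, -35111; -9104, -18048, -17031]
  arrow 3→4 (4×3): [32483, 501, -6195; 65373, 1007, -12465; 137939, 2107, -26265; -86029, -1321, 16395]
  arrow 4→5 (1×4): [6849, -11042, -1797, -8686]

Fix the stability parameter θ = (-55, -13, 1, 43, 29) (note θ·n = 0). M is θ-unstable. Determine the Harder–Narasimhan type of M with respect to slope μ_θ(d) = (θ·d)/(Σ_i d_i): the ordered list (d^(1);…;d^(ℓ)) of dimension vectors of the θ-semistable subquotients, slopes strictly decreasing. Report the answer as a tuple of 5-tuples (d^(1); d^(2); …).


Interval decomposition of M: I[1,2], I[1,4], I[1,5], I[3,3], I[4,4]^2.
HN type (ℓ=5): μ^(1)=43; μ^(2)=36; μ^(3)=1; μ^(4)=-13; μ^(5)=-55

((0, 0, 0, 3, 0); (0, 0, 0, 1, 1); (0, 0, 3, 0, 0); (0, 3, 0, 0, 0); (3, 0, 0, 0, 0))


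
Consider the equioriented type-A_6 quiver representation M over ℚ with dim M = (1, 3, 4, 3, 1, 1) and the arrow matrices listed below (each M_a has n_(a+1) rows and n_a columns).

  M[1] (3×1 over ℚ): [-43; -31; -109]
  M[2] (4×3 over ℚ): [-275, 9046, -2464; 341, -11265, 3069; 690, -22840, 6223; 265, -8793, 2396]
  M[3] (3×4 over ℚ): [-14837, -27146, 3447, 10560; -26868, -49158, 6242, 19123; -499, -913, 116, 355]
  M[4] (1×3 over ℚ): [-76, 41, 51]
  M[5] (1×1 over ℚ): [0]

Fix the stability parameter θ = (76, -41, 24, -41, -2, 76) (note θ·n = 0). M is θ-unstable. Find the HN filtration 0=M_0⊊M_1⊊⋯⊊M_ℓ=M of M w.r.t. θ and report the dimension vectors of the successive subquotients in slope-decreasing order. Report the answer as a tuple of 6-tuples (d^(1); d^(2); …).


Interval decomposition of M: I[1,3], I[2,4], I[2,5], I[3,4], I[6,6].
HN type (ℓ=6): μ^(1)=76; μ^(2)=24; μ^(3)=35/2; μ^(4)=-2; μ^(5)=-17/2; μ^(6)=-41

((0, 0, 0, 0, 0, 1); (0, 0, 1, 0, 0, 0); (1, 1, 0, 0, 0, 0); (0, 0, 0, 0, 1, 0); (0, 0, 3, 3, 0, 0); (0, 2, 0, 0, 0, 0))


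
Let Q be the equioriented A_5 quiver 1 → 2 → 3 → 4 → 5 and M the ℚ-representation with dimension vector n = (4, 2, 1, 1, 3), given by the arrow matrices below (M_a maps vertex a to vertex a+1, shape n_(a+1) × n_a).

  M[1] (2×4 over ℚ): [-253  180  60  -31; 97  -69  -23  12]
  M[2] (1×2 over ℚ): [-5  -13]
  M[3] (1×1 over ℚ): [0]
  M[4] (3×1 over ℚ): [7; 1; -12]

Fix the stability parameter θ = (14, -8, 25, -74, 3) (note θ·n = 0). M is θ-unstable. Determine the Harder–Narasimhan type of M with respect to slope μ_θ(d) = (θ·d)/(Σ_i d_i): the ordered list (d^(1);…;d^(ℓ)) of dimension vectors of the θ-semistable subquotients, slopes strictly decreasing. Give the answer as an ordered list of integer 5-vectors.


Barcode: M ≅ I[1,1]^2, I[1,2], I[1,3], I[4,5], I[5,5]^2. HN layers by μ_θ (4 steps, strictly decreasing):
  μ^(1)=25; μ^(2)=14; μ^(3)=3; μ^(4)=-74

((0, 0, 1, 0, 0); (2, 0, 0, 0, 0); (2, 2, 0, 0, 3); (0, 0, 0, 1, 0))


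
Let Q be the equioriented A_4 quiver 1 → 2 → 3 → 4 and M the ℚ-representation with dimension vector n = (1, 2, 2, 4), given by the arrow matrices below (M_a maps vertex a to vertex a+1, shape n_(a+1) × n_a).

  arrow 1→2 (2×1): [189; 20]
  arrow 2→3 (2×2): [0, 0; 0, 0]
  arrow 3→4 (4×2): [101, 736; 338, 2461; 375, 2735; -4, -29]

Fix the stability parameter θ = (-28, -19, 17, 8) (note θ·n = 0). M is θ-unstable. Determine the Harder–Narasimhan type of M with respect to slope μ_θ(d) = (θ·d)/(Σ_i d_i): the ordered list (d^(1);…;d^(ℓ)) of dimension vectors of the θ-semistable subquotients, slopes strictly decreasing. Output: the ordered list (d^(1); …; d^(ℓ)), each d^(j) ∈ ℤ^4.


Via rank(M_{q-1}∘⋯∘M_p): M ≅ I[1,2], I[2,2], I[3,4]^2, I[4,4]^2.
μ_θ-semistable layers: μ^(1)=25/2; μ^(2)=8; μ^(3)=-19; μ^(4)=-28

((0, 0, 2, 2); (0, 0, 0, 2); (0, 2, 0, 0); (1, 0, 0, 0))


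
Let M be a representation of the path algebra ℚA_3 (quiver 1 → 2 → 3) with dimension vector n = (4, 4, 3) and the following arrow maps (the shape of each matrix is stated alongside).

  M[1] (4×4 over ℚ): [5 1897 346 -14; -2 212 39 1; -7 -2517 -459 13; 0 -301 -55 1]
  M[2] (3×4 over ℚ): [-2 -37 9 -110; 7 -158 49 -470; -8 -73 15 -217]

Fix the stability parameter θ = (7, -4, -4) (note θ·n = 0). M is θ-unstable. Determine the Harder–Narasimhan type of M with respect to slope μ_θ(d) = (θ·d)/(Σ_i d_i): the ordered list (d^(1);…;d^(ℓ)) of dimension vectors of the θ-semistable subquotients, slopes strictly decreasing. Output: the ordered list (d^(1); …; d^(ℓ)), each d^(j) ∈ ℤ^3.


Interval decomposition of M: I[1,2], I[1,3]^3.
HN type (ℓ=2): μ^(1)=3/2; μ^(2)=-1/3

((1, 1, 0); (3, 3, 3))


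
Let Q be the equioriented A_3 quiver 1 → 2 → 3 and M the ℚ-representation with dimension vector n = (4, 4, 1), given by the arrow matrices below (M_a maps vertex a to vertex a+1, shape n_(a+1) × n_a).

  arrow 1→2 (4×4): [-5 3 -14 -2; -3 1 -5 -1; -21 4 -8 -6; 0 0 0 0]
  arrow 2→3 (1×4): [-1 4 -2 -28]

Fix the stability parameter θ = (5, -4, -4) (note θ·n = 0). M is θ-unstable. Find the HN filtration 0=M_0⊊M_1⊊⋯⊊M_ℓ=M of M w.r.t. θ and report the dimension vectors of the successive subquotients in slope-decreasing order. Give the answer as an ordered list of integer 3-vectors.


Via rank(M_{q-1}∘⋯∘M_p): M ≅ I[1,1], I[1,2]^2, I[1,3], I[2,2].
μ_θ-semistable layers: μ^(1)=5; μ^(2)=1/2; μ^(3)=-1; μ^(4)=-4

((1, 0, 0); (2, 2, 0); (1, 1, 1); (0, 1, 0))


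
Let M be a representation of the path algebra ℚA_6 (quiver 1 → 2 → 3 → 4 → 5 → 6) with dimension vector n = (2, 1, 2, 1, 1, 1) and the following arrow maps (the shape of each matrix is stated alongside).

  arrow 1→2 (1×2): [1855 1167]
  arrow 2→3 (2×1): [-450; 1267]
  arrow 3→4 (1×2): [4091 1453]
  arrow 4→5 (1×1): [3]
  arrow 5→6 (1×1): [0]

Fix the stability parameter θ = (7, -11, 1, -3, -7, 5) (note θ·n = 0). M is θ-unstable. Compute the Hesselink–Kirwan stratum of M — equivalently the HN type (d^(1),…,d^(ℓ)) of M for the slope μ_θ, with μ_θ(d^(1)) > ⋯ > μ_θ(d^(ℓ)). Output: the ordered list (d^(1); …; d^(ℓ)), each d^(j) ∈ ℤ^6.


Barcode: M ≅ I[1,1], I[1,5], I[3,3], I[6,6]. HN layers by μ_θ (4 steps, strictly decreasing):
  μ^(1)=7; μ^(2)=5; μ^(3)=1; μ^(4)=-13/5

((1, 0, 0, 0, 0, 0); (0, 0, 0, 0, 0, 1); (0, 0, 1, 0, 0, 0); (1, 1, 1, 1, 1, 0))


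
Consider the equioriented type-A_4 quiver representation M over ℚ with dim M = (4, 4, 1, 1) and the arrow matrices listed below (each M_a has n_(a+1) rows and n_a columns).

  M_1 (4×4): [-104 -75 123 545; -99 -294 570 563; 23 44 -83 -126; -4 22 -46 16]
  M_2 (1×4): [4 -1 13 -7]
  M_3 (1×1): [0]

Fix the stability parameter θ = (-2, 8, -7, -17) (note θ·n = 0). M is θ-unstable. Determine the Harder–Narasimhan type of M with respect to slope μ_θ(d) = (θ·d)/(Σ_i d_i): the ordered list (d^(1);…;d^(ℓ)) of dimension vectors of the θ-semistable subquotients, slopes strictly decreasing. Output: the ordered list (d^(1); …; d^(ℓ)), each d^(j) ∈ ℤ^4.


Via rank(M_{q-1}∘⋯∘M_p): M ≅ I[1,2]^3, I[1,3], I[4,4].
μ_θ-semistable layers: μ^(1)=8; μ^(2)=1/2; μ^(3)=-2; μ^(4)=-17

((0, 3, 0, 0); (0, 1, 1, 0); (4, 0, 0, 0); (0, 0, 0, 1))


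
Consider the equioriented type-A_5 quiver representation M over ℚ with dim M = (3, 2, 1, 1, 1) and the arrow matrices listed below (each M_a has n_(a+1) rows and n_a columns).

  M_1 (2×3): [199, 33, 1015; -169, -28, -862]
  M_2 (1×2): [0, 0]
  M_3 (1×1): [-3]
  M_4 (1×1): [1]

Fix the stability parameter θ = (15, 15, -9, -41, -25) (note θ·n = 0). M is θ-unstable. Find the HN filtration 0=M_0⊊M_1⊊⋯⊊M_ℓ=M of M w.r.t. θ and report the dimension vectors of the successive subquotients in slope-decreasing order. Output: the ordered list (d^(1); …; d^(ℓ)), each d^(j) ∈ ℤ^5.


Via rank(M_{q-1}∘⋯∘M_p): M ≅ I[1,1], I[1,2]^2, I[3,5].
μ_θ-semistable layers: μ^(1)=15; μ^(2)=-25

((3, 2, 0, 0, 0); (0, 0, 1, 1, 1))


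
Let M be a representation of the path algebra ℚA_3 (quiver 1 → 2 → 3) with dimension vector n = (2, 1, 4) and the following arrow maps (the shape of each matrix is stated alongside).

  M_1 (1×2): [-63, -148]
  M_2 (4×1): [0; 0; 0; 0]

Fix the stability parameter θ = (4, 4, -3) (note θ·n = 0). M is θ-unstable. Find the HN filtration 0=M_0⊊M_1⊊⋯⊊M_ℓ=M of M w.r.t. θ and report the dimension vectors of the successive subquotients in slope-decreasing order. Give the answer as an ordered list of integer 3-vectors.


Via rank(M_{q-1}∘⋯∘M_p): M ≅ I[1,1], I[1,2], I[3,3]^4.
μ_θ-semistable layers: μ^(1)=4; μ^(2)=-3

((2, 1, 0); (0, 0, 4))


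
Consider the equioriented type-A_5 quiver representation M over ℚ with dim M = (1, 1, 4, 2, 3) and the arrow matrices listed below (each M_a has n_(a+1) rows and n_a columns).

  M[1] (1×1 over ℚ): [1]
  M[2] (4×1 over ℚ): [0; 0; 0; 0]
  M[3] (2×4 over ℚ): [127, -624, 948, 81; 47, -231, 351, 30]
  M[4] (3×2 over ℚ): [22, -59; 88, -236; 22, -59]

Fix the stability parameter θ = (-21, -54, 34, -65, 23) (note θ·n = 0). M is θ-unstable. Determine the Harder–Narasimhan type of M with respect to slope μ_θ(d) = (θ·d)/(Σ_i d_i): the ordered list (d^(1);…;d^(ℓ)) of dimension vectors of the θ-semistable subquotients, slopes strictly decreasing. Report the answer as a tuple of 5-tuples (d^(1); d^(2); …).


Interval decomposition of M: I[1,2], I[3,3]^2, I[3,4], I[3,5], I[5,5]^2.
HN type (ℓ=4): μ^(1)=34; μ^(2)=23; μ^(3)=-31/2; μ^(4)=-75/2

((0, 0, 2, 0, 0); (0, 0, 0, 0, 3); (0, 0, 2, 2, 0); (1, 1, 0, 0, 0))


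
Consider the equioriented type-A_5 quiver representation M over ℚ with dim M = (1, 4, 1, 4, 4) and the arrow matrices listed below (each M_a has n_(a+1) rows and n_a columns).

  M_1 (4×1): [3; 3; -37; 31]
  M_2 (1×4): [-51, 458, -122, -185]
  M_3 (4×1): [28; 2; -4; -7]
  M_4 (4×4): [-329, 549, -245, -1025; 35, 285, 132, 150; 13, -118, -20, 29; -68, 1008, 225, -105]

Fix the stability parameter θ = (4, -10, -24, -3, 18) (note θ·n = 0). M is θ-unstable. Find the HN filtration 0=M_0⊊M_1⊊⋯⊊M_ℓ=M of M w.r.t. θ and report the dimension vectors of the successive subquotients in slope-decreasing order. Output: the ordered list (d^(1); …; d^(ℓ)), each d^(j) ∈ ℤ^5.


Via rank(M_{q-1}∘⋯∘M_p): M ≅ I[1,2], I[2,2]^2, I[2,5], I[4,4], I[4,5]^2, I[5,5].
μ_θ-semistable layers: μ^(1)=18; μ^(2)=-3; μ^(3)=-10; μ^(4)=-17

((0, 0, 0, 0, 4); (1, 1, 0, 4, 0); (0, 2, 0, 0, 0); (0, 1, 1, 0, 0))


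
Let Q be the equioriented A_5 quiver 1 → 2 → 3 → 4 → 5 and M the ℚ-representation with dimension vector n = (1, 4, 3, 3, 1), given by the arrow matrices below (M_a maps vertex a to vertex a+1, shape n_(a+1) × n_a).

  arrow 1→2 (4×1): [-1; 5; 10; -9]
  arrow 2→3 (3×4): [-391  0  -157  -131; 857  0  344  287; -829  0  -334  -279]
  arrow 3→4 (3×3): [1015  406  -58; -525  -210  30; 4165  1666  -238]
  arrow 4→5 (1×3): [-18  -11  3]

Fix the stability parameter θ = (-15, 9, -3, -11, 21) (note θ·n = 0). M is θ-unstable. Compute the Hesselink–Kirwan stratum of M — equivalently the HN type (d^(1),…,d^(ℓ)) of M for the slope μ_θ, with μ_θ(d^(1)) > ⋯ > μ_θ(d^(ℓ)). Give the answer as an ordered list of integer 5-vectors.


Interval decomposition of M: I[1,2], I[2,2], I[2,3], I[2,4], I[3,3], I[4,4], I[4,5].
HN type (ℓ=7): μ^(1)=21; μ^(2)=9; μ^(3)=3; μ^(4)=-5/3; μ^(5)=-3; μ^(6)=-11; μ^(7)=-15

((0, 0, 0, 0, 1); (0, 2, 0, 0, 0); (0, 1, 1, 0, 0); (0, 1, 1, 1, 0); (0, 0, 1, 0, 0); (0, 0, 0, 2, 0); (1, 0, 0, 0, 0))


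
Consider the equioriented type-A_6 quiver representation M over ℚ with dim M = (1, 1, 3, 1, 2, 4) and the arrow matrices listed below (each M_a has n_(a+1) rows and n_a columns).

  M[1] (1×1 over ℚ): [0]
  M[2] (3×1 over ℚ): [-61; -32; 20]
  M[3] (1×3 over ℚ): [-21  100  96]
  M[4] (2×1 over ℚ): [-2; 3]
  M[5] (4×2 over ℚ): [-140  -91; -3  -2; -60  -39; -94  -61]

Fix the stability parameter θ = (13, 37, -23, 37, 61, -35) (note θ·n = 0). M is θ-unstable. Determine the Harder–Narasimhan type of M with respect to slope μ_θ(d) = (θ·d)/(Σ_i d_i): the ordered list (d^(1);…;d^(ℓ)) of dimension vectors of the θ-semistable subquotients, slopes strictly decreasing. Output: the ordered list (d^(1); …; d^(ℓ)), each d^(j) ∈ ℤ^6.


Via rank(M_{q-1}∘⋯∘M_p): M ≅ I[1,1], I[2,6], I[3,3]^2, I[5,6], I[6,6]^2.
μ_θ-semistable layers: μ^(1)=21; μ^(2)=13; μ^(3)=7; μ^(4)=-23; μ^(5)=-35

((0, 0, 0, 1, 1, 1); (1, 0, 0, 0, 1, 1); (0, 1, 1, 0, 0, 0); (0, 0, 2, 0, 0, 0); (0, 0, 0, 0, 0, 2))


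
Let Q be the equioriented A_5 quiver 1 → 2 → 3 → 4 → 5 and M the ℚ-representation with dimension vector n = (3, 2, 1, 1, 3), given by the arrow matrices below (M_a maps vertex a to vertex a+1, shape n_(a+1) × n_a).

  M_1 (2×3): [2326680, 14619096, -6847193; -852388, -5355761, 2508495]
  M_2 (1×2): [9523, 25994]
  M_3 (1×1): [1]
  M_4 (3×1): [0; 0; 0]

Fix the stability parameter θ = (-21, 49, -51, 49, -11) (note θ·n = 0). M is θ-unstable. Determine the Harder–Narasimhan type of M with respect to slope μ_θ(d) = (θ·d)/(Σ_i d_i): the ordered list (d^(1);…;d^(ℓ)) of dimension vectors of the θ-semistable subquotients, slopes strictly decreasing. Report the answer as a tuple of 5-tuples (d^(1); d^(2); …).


Interval decomposition of M: I[1,1], I[1,2], I[1,4], I[5,5]^3.
HN type (ℓ=4): μ^(1)=49; μ^(2)=-1; μ^(3)=-11; μ^(4)=-21

((0, 1, 0, 1, 0); (0, 1, 1, 0, 0); (0, 0, 0, 0, 3); (3, 0, 0, 0, 0))


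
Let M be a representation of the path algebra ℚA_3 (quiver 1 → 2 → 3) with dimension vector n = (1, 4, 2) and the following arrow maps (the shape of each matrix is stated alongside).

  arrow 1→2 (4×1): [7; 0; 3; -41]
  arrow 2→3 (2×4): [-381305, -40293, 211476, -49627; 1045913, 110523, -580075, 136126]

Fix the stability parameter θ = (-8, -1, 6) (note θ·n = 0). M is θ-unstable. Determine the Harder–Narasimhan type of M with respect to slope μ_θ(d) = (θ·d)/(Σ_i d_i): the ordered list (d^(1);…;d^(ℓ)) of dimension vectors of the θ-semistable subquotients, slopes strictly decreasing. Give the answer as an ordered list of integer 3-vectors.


Via rank(M_{q-1}∘⋯∘M_p): M ≅ I[1,2], I[2,2], I[2,3]^2.
μ_θ-semistable layers: μ^(1)=6; μ^(2)=-1; μ^(3)=-8

((0, 0, 2); (0, 4, 0); (1, 0, 0))


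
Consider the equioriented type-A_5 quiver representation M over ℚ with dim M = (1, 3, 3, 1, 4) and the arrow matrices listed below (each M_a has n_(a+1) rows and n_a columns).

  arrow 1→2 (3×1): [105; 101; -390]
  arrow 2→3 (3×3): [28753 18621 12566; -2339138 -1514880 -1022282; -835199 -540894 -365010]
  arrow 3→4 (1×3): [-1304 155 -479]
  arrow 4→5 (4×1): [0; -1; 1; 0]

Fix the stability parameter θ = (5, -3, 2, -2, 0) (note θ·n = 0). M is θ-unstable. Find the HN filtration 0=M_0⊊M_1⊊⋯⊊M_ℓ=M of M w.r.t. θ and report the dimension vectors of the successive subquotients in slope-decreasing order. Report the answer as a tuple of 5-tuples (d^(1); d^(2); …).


Via rank(M_{q-1}∘⋯∘M_p): M ≅ I[1,5], I[2,3]^2, I[5,5]^3.
μ_θ-semistable layers: μ^(1)=2; μ^(2)=2/5; μ^(3)=0; μ^(4)=-3

((0, 0, 2, 0, 0); (1, 1, 1, 1, 1); (0, 0, 0, 0, 3); (0, 2, 0, 0, 0))


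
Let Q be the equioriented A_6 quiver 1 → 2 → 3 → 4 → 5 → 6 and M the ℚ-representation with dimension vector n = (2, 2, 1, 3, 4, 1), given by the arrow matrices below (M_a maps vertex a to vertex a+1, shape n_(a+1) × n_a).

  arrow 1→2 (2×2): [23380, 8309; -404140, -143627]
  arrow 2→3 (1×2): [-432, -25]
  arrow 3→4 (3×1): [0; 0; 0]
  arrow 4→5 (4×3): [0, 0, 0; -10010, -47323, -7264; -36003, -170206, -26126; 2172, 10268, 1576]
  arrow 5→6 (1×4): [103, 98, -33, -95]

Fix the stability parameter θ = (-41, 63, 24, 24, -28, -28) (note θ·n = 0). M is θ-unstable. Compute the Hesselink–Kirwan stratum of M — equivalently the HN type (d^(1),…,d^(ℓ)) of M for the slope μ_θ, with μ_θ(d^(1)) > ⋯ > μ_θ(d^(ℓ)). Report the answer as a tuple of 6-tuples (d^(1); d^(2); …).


Interval decomposition of M: I[1,1], I[1,3], I[2,2], I[4,4], I[4,5], I[4,6], I[5,5]^2.
HN type (ℓ=7): μ^(1)=63; μ^(2)=87/2; μ^(3)=24; μ^(4)=-2; μ^(5)=-32/3; μ^(6)=-28; μ^(7)=-41

((0, 1, 0, 0, 0, 0); (0, 1, 1, 0, 0, 0); (0, 0, 0, 1, 0, 0); (0, 0, 0, 1, 1, 0); (0, 0, 0, 1, 1, 1); (0, 0, 0, 0, 2, 0); (2, 0, 0, 0, 0, 0))


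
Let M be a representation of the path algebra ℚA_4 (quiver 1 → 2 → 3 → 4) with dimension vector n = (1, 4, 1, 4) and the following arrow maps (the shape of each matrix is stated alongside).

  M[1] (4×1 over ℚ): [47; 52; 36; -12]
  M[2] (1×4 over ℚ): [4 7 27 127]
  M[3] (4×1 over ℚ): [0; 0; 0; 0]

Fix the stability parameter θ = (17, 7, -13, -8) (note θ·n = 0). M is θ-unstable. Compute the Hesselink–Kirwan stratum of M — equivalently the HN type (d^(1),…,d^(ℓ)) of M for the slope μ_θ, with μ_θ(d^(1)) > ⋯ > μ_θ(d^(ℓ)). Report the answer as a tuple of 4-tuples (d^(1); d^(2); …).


Via rank(M_{q-1}∘⋯∘M_p): M ≅ I[1,2], I[2,2]^2, I[2,3], I[4,4]^4.
μ_θ-semistable layers: μ^(1)=12; μ^(2)=7; μ^(3)=-3; μ^(4)=-8

((1, 1, 0, 0); (0, 2, 0, 0); (0, 1, 1, 0); (0, 0, 0, 4))


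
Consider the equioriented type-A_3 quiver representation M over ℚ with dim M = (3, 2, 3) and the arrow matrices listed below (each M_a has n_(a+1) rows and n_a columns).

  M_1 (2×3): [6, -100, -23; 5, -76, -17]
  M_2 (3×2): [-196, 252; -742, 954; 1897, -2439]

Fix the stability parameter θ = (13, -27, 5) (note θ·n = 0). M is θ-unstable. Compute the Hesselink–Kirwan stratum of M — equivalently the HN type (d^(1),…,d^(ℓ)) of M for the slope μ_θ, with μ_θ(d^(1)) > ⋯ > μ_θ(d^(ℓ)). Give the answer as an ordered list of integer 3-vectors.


Via rank(M_{q-1}∘⋯∘M_p): M ≅ I[1,1], I[1,2], I[1,3], I[3,3]^2.
μ_θ-semistable layers: μ^(1)=13; μ^(2)=5; μ^(3)=-7

((1, 0, 0); (0, 0, 3); (2, 2, 0))


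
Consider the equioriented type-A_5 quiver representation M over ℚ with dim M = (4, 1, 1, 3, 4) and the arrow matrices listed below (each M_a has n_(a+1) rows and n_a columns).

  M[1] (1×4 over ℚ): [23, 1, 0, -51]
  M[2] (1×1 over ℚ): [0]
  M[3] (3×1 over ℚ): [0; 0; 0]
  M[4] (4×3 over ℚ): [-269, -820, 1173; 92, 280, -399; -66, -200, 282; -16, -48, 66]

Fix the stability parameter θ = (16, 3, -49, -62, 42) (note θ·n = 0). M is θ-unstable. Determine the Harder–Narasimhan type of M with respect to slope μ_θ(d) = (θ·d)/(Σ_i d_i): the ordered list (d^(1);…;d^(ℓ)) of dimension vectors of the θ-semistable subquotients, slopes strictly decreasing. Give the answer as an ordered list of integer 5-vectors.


Via rank(M_{q-1}∘⋯∘M_p): M ≅ I[1,1]^3, I[1,2], I[3,3], I[4,4], I[4,5]^2, I[5,5]^2.
μ_θ-semistable layers: μ^(1)=42; μ^(2)=16; μ^(3)=19/2; μ^(4)=-49; μ^(5)=-62

((0, 0, 0, 0, 4); (3, 0, 0, 0, 0); (1, 1, 0, 0, 0); (0, 0, 1, 0, 0); (0, 0, 0, 3, 0))


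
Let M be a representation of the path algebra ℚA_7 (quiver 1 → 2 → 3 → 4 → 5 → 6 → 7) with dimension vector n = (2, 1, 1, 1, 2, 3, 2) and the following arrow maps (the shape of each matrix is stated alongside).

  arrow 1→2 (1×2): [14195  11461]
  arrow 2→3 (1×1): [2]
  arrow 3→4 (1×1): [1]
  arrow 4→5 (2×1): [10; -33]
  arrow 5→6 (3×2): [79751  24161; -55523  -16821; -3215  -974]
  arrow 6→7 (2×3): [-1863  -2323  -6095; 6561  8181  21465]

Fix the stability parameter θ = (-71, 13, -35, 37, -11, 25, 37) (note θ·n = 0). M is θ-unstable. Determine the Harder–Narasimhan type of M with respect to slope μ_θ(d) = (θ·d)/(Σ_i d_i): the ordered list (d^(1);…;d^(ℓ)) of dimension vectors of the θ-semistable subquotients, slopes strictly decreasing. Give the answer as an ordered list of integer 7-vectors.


Barcode: M ≅ I[1,1], I[1,6], I[5,7], I[6,6], I[7,7]. HN layers by μ_θ (5 steps, strictly decreasing):
  μ^(1)=37; μ^(2)=25; μ^(3)=13; μ^(4)=-11; μ^(5)=-71

((0, 0, 0, 0, 0, 0, 2); (0, 0, 0, 0, 0, 3, 0); (0, 0, 0, 1, 1, 0, 0); (0, 1, 1, 0, 1, 0, 0); (2, 0, 0, 0, 0, 0, 0))


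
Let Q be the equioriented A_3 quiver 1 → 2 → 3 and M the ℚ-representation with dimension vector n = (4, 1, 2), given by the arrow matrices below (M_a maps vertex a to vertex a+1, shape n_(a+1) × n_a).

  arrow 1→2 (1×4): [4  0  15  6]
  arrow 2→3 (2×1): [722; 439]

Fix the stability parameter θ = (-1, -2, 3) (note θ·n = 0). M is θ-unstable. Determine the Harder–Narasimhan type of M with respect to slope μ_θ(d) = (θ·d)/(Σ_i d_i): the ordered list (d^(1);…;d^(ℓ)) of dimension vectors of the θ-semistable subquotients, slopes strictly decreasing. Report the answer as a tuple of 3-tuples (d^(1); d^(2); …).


Via rank(M_{q-1}∘⋯∘M_p): M ≅ I[1,1]^3, I[1,3], I[3,3].
μ_θ-semistable layers: μ^(1)=3; μ^(2)=-1; μ^(3)=-3/2

((0, 0, 2); (3, 0, 0); (1, 1, 0))


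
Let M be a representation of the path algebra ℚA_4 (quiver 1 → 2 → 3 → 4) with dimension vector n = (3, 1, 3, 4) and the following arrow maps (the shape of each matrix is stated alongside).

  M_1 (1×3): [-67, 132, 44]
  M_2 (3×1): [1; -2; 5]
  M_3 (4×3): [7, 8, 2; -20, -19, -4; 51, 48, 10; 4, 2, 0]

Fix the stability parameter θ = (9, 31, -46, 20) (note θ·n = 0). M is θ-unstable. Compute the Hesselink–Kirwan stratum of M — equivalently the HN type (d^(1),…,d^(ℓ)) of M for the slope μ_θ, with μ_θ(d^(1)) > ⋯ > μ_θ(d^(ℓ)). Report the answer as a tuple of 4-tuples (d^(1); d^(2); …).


Interval decomposition of M: I[1,1]^2, I[1,4], I[3,3], I[3,4], I[4,4]^2.
HN type (ℓ=4): μ^(1)=20; μ^(2)=9; μ^(3)=-2; μ^(4)=-46

((0, 0, 0, 4); (2, 0, 0, 0); (1, 1, 1, 0); (0, 0, 2, 0))


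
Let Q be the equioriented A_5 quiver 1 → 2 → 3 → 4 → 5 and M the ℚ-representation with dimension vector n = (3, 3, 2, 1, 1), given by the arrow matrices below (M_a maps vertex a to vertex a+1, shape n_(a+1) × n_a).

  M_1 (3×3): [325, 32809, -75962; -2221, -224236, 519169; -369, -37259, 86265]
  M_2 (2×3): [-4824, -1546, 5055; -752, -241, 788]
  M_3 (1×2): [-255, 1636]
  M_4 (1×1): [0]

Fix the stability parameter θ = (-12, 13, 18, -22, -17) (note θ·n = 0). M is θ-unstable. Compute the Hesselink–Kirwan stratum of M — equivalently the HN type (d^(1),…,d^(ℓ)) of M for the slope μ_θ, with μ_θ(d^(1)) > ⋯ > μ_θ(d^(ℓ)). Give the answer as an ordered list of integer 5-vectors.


Barcode: M ≅ I[1,2], I[1,3], I[1,4], I[5,5]. HN layers by μ_θ (5 steps, strictly decreasing):
  μ^(1)=18; μ^(2)=13; μ^(3)=3; μ^(4)=-12; μ^(5)=-17

((0, 0, 1, 0, 0); (0, 2, 0, 0, 0); (0, 1, 1, 1, 0); (3, 0, 0, 0, 0); (0, 0, 0, 0, 1))


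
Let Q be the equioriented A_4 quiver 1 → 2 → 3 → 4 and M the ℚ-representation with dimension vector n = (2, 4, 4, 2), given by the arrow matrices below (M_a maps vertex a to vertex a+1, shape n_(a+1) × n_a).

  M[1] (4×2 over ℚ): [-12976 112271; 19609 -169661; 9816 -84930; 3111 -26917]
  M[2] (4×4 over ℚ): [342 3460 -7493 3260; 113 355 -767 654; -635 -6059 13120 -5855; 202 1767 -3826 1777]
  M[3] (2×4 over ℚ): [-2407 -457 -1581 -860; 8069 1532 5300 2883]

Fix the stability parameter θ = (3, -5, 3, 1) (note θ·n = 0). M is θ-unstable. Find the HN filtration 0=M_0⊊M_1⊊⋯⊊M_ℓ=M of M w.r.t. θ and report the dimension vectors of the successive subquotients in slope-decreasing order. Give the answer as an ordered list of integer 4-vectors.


Interval decomposition of M: I[1,3], I[1,4], I[2,3], I[2,4].
HN type (ℓ=4): μ^(1)=3; μ^(2)=2; μ^(3)=-1; μ^(4)=-5

((0, 0, 2, 0); (0, 0, 2, 2); (2, 2, 0, 0); (0, 2, 0, 0))


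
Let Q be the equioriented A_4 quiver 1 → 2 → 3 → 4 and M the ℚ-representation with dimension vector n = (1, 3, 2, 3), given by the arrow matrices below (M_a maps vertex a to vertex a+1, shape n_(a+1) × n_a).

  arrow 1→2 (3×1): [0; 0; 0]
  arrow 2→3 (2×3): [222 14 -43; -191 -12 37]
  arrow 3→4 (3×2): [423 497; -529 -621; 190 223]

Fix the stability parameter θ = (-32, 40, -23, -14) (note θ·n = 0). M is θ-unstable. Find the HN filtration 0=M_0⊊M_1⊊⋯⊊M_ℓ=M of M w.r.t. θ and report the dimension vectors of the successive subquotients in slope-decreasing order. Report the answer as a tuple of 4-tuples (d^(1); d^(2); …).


Interval decomposition of M: I[1,1], I[2,2], I[2,4]^2, I[4,4].
HN type (ℓ=4): μ^(1)=40; μ^(2)=1; μ^(3)=-14; μ^(4)=-32

((0, 1, 0, 0); (0, 2, 2, 2); (0, 0, 0, 1); (1, 0, 0, 0))


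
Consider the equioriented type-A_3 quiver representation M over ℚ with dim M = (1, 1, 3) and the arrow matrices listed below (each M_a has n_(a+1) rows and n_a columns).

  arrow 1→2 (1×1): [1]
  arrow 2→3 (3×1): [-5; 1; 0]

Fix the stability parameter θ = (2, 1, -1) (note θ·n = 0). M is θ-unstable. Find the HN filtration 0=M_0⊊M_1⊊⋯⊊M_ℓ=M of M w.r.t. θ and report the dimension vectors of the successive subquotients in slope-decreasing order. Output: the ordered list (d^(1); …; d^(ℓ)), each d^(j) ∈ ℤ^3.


Via rank(M_{q-1}∘⋯∘M_p): M ≅ I[1,3], I[3,3]^2.
μ_θ-semistable layers: μ^(1)=2/3; μ^(2)=-1

((1, 1, 1); (0, 0, 2))


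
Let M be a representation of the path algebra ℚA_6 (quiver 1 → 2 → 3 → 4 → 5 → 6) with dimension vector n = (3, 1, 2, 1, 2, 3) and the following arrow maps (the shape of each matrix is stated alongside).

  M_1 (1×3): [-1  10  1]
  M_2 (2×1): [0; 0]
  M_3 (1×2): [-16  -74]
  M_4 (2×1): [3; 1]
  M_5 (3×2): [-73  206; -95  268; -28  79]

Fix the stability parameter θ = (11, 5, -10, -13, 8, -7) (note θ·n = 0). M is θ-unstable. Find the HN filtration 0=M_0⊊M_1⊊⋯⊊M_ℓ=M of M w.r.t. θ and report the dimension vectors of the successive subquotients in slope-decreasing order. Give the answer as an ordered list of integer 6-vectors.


Barcode: M ≅ I[1,1]^2, I[1,2], I[3,3], I[3,6], I[5,6], I[6,6]. HN layers by μ_θ (6 steps, strictly decreasing):
  μ^(1)=11; μ^(2)=8; μ^(3)=1/2; μ^(4)=-7; μ^(5)=-10; μ^(6)=-23/2

((2, 0, 0, 0, 0, 0); (1, 1, 0, 0, 0, 0); (0, 0, 0, 0, 2, 2); (0, 0, 0, 0, 0, 1); (0, 0, 1, 0, 0, 0); (0, 0, 1, 1, 0, 0))


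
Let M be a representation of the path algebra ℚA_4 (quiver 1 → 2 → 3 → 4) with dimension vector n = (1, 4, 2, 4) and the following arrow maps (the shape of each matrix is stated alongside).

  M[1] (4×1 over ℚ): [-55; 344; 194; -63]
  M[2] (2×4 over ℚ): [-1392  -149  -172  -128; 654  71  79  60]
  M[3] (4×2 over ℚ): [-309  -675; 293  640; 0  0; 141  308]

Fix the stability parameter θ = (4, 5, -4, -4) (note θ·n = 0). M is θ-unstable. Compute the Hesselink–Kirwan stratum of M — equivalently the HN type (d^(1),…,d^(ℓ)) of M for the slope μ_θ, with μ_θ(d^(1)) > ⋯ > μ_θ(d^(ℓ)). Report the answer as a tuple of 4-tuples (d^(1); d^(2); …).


Interval decomposition of M: I[1,2], I[2,2], I[2,4]^2, I[4,4]^2.
HN type (ℓ=4): μ^(1)=5; μ^(2)=4; μ^(3)=-1; μ^(4)=-4

((0, 2, 0, 0); (1, 0, 0, 0); (0, 2, 2, 2); (0, 0, 0, 2))


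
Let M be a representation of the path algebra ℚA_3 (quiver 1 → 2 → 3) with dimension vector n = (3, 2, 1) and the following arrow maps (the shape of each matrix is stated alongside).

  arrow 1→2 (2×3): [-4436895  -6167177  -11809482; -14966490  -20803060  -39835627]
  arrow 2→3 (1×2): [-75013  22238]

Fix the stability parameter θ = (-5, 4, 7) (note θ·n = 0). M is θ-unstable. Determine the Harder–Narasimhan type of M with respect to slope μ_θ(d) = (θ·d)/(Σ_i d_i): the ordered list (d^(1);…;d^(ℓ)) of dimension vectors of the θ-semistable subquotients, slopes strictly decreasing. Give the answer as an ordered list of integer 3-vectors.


Interval decomposition of M: I[1,1], I[1,2], I[1,3].
HN type (ℓ=3): μ^(1)=7; μ^(2)=4; μ^(3)=-5

((0, 0, 1); (0, 2, 0); (3, 0, 0))


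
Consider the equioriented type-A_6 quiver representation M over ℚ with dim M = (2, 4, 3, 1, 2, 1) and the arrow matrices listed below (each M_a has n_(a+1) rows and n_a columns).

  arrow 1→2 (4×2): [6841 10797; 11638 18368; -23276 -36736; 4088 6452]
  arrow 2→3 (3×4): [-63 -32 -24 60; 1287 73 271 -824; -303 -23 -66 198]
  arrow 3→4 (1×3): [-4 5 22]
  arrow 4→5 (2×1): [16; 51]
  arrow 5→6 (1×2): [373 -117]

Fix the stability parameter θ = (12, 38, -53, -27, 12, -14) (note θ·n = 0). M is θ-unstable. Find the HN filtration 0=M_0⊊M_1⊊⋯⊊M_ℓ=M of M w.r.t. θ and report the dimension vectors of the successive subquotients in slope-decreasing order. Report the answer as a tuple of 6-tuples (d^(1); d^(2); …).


Barcode: M ≅ I[1,3], I[1,6], I[2,2], I[2,3], I[5,5]. HN layers by μ_θ (4 steps, strictly decreasing):
  μ^(1)=38; μ^(2)=12; μ^(3)=-1; μ^(4)=-15/2

((0, 1, 0, 0, 0, 0); (0, 0, 0, 0, 1, 0); (1, 1, 1, 0, 1, 1); (1, 2, 2, 1, 0, 0))


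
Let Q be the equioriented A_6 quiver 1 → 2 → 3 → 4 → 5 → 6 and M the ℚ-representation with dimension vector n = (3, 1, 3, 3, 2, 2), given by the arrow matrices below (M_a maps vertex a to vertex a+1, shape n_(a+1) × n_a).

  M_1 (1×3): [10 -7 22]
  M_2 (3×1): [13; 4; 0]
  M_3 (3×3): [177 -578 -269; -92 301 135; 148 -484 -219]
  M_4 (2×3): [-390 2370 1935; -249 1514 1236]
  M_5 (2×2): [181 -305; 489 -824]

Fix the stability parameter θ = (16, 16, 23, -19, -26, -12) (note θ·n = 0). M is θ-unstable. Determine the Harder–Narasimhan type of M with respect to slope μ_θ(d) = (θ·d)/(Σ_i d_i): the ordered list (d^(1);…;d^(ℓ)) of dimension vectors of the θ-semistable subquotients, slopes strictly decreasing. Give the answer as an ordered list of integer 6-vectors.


Barcode: M ≅ I[1,1]^2, I[1,6], I[3,4], I[3,6]. HN layers by μ_θ (4 steps, strictly decreasing):
  μ^(1)=16; μ^(2)=2; μ^(3)=-1/3; μ^(4)=-17/2

((2, 0, 0, 0, 0, 0); (0, 0, 1, 1, 0, 0); (1, 1, 1, 1, 1, 1); (0, 0, 1, 1, 1, 1))


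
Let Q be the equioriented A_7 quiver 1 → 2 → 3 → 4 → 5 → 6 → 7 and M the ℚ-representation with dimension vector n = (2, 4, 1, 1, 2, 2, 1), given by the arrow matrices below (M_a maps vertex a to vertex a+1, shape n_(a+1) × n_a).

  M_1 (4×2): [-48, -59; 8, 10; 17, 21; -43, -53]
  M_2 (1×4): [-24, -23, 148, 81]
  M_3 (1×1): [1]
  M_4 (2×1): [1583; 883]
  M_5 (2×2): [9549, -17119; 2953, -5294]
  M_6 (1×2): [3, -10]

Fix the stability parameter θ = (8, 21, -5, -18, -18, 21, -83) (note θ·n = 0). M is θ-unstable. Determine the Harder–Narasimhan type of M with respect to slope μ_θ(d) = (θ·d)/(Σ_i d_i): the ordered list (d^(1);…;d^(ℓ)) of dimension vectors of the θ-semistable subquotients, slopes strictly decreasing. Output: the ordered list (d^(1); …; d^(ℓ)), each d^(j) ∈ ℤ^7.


Via rank(M_{q-1}∘⋯∘M_p): M ≅ I[1,2], I[1,6], I[2,2]^2, I[5,7].
μ_θ-semistable layers: μ^(1)=21; μ^(2)=8; μ^(3)=-12/5; μ^(4)=-80/3

((0, 3, 0, 0, 0, 1, 0); (1, 0, 0, 0, 0, 0, 0); (1, 1, 1, 1, 1, 0, 0); (0, 0, 0, 0, 1, 1, 1))


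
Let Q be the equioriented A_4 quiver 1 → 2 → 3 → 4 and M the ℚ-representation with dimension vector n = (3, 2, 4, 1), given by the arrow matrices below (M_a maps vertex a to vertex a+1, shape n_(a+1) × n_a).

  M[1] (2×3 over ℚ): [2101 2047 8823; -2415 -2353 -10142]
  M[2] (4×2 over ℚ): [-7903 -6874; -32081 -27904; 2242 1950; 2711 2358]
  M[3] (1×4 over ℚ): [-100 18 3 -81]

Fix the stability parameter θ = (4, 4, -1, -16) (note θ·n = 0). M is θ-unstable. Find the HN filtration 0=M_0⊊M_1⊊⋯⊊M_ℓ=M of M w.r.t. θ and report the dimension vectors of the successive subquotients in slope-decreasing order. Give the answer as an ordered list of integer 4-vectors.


Interval decomposition of M: I[1,1], I[1,3], I[1,4], I[3,3]^2.
HN type (ℓ=4): μ^(1)=4; μ^(2)=7/3; μ^(3)=-1; μ^(4)=-9/4

((1, 0, 0, 0); (1, 1, 1, 0); (0, 0, 2, 0); (1, 1, 1, 1))
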